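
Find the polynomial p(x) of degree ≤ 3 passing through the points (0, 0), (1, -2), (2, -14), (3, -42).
-x**3 - 2*x**2 + x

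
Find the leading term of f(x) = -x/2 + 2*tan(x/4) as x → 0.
x**3/96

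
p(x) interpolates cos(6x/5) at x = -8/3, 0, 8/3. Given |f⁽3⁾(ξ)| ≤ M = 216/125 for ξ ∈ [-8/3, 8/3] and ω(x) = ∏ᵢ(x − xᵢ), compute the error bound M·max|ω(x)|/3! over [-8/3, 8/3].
4096*sqrt(3)/3375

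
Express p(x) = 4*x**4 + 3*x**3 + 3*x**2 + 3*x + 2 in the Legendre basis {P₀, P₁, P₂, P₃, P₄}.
(19/5)P₀ + (24/5)P₁ + (30/7)P₂ + (6/5)P₃ + (32/35)P₄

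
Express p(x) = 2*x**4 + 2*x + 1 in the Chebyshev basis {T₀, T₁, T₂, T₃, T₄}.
(7/4)T₀ + (2)T₁ + T₂ + (1/4)T₄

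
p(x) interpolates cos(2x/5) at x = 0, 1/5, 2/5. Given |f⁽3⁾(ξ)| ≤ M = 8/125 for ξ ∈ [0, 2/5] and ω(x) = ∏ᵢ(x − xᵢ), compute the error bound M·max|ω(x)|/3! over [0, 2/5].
8*sqrt(3)/421875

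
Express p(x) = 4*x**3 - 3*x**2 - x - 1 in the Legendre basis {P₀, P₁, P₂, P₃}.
(-2)P₀ + (7/5)P₁ + (-2)P₂ + (8/5)P₃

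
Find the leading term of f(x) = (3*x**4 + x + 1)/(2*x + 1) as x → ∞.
3*x**3/2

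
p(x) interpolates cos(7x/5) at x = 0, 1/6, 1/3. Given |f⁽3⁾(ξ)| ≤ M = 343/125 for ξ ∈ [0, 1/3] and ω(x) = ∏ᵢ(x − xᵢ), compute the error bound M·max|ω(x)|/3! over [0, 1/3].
343*sqrt(3)/729000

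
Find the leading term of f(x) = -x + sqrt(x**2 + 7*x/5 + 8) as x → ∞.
7/10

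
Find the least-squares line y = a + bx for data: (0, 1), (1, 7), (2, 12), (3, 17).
a = 13/10, b = 53/10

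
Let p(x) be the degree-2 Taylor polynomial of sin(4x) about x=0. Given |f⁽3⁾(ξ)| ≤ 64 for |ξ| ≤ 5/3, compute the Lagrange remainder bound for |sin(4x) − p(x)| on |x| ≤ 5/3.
4000/81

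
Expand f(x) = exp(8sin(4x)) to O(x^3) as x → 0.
1 + 32*x + 512*x**2 + O(x**3)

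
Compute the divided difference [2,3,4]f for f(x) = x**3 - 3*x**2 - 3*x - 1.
6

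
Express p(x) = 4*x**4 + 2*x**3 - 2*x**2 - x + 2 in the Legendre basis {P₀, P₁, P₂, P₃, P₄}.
(32/15)P₀ + (1/5)P₁ + (20/21)P₂ + (4/5)P₃ + (32/35)P₄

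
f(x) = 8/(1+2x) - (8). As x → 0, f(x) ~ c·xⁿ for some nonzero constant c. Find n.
1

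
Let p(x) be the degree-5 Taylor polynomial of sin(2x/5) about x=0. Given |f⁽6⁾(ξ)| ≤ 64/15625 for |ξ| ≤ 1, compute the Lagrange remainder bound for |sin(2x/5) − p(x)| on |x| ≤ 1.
4/703125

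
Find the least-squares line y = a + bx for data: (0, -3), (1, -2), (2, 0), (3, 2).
a = -33/10, b = 17/10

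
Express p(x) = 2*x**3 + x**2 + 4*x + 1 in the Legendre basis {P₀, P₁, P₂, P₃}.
(4/3)P₀ + (26/5)P₁ + (2/3)P₂ + (4/5)P₃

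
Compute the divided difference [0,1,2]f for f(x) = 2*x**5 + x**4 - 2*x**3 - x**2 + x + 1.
30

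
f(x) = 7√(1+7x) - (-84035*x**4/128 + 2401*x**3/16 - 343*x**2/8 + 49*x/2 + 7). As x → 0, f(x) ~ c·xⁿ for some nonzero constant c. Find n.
5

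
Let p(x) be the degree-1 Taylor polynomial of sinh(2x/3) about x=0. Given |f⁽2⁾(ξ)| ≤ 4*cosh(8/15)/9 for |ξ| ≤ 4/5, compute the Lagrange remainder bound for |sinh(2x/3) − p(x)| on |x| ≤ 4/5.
32*cosh(8/15)/225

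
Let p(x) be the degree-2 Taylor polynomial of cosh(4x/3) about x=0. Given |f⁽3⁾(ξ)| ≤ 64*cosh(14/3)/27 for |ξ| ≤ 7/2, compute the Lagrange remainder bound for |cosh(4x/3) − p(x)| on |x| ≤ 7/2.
1372*cosh(14/3)/81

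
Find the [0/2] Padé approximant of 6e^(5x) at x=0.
6/(25*x**2/2 - 5*x + 1)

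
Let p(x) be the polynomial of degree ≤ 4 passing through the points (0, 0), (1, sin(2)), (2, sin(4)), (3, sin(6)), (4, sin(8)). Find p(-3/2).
-693*sin(2)/32 + 1485*sin(4)/64 + 315*sin(8)/128 - 385*sin(6)/32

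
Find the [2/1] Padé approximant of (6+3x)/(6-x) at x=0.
(x/2 + 1)/(1 - x/6)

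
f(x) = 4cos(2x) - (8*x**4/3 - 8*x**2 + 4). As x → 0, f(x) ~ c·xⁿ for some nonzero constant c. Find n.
6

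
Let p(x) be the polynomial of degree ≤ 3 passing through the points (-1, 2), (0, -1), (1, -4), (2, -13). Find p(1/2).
-17/8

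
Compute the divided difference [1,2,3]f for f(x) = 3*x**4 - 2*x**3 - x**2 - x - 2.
62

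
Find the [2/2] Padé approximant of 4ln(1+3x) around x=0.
6*x*(3*x + 2)/(3*x**2/2 + 3*x + 1)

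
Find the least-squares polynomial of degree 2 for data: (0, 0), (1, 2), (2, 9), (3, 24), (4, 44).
3/35 + (-11/7)x + (22/7)x²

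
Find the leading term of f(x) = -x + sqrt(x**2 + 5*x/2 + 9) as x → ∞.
5/4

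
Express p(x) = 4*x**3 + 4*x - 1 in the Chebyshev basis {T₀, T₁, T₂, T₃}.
-T₀ + (7)T₁ + T₃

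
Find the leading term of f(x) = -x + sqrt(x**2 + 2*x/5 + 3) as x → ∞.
1/5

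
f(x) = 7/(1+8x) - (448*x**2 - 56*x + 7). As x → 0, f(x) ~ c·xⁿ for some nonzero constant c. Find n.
3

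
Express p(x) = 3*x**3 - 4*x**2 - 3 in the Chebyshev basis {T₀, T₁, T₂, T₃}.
(-5)T₀ + (9/4)T₁ + (-2)T₂ + (3/4)T₃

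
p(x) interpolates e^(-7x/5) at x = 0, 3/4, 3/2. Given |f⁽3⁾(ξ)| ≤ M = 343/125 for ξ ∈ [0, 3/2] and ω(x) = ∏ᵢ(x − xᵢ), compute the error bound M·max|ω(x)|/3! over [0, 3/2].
343*sqrt(3)/8000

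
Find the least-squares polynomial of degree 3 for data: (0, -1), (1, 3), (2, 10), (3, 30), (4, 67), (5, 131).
-20/21 + (262/63)x + (-5/3)x² + (11/9)x³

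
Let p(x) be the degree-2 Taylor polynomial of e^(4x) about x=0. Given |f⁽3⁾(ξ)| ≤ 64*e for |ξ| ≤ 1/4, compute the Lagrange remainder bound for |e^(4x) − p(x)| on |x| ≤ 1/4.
e/6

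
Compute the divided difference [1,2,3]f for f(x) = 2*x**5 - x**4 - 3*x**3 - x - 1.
137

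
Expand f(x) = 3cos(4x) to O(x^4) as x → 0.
3 - 24*x**2 + O(x**4)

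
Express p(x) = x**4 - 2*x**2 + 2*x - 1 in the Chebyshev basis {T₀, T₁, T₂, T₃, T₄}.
(-13/8)T₀ + (2)T₁ + (-1/2)T₂ + (1/8)T₄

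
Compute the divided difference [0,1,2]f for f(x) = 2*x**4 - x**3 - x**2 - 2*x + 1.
10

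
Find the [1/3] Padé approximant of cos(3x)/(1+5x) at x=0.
(1 - 3*x/4)/(153*x**3/8 + 3*x**2/4 + 17*x/4 + 1)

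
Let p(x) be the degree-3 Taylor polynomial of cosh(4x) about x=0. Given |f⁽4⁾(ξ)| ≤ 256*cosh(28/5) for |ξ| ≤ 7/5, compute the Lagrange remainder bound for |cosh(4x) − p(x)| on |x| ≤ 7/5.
76832*cosh(28/5)/1875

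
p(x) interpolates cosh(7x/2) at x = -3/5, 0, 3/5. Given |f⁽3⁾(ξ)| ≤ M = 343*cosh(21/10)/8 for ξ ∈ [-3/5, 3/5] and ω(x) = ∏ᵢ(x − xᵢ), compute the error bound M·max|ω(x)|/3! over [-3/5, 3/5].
343*sqrt(3)*cosh(21/10)/1000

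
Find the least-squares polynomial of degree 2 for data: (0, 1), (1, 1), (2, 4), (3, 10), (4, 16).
26/35 + (-27/70)x + (15/14)x²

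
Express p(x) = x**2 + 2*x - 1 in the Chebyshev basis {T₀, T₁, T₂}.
(-1/2)T₀ + (2)T₁ + (1/2)T₂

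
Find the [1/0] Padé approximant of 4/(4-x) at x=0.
x/4 + 1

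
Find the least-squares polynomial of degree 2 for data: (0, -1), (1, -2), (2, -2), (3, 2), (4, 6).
-1 + (-11/5)x + x²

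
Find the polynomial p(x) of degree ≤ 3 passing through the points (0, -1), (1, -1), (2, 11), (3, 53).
3*x**3 - 3*x**2 - 1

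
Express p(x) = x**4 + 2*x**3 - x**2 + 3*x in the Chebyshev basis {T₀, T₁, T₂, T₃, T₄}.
(-1/8)T₀ + (9/2)T₁ + (1/2)T₃ + (1/8)T₄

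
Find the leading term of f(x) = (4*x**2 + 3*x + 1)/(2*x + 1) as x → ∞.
2*x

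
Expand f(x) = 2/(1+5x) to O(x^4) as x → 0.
2 - 10*x + 50*x**2 - 250*x**3 + O(x**4)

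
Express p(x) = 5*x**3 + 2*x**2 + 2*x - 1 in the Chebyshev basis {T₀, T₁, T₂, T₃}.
(23/4)T₁ + T₂ + (5/4)T₃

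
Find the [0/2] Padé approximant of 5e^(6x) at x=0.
5/(18*x**2 - 6*x + 1)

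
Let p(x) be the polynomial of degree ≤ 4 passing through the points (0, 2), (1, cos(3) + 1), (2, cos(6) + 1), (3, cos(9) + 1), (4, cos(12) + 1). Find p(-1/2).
35*cos(12)/128 - 45*cos(9)/32 + 189*cos(6)/64 - 105*cos(3)/32 + 443/128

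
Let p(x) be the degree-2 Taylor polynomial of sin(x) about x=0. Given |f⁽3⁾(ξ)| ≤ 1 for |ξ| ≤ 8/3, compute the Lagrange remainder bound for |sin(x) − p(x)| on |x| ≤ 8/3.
256/81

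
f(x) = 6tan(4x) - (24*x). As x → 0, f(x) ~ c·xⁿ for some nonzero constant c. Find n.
3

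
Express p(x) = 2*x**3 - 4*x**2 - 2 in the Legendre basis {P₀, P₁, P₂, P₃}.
(-10/3)P₀ + (6/5)P₁ + (-8/3)P₂ + (4/5)P₃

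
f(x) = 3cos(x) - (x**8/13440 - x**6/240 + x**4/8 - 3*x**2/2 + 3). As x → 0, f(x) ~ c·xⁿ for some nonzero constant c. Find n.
10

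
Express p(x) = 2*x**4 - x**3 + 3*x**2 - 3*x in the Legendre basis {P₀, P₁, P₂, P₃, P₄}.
(7/5)P₀ + (-18/5)P₁ + (22/7)P₂ + (-2/5)P₃ + (16/35)P₄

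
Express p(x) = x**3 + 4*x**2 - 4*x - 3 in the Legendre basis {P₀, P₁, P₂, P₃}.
(-5/3)P₀ + (-17/5)P₁ + (8/3)P₂ + (2/5)P₃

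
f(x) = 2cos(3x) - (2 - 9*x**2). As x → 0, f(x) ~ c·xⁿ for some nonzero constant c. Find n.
4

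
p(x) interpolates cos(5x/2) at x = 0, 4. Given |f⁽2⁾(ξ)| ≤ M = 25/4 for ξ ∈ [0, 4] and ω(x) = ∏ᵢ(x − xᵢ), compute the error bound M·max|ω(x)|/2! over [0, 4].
25/2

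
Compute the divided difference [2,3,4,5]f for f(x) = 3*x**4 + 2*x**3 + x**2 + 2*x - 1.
44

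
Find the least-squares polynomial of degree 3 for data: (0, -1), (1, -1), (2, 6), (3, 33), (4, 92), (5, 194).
-13/14 + (-3/28)x + (-61/28)x² + (2)x³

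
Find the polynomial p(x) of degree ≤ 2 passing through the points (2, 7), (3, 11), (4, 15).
4*x - 1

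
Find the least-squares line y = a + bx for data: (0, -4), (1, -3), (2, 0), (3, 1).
a = -21/5, b = 9/5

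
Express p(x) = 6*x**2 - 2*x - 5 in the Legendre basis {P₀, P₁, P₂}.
(-3)P₀ + (-2)P₁ + (4)P₂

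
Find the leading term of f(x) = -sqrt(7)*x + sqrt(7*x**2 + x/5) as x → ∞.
sqrt(7)/70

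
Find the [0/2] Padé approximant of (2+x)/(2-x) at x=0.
1/(x**2/2 - x + 1)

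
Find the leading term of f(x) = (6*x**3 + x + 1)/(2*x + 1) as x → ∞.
3*x**2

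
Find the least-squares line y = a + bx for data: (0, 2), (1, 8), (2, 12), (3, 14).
a = 3, b = 4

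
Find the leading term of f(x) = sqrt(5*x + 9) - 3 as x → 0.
5*x/6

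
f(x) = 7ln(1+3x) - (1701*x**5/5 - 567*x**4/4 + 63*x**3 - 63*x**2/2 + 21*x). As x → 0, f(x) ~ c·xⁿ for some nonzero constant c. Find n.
6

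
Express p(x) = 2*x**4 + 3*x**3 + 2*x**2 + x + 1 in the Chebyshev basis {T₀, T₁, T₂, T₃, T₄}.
(11/4)T₀ + (13/4)T₁ + (2)T₂ + (3/4)T₃ + (1/4)T₄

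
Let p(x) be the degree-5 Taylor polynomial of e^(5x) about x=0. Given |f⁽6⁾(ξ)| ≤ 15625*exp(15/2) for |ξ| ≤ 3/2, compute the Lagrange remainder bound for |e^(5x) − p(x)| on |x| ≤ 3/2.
253125*exp(15/2)/1024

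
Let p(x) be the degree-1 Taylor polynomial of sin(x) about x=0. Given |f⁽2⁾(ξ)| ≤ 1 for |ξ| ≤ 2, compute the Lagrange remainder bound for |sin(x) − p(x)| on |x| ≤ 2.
2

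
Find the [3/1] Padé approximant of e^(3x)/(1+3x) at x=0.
(99*x**3/16 + 9*x**2/2 + 27*x/8 + 1)/(27*x/8 + 1)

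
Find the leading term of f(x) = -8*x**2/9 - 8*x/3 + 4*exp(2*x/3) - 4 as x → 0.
16*x**3/81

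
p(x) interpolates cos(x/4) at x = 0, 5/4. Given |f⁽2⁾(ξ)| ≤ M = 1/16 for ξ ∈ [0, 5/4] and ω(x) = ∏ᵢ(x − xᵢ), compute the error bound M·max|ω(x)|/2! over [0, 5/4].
25/2048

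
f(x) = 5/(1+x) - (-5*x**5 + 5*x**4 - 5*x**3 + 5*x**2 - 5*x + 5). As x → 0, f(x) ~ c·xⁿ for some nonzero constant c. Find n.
6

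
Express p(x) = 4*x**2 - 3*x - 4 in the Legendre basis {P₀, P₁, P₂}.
(-8/3)P₀ + (-3)P₁ + (8/3)P₂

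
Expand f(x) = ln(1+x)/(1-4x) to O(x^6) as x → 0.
x + 7*x**2/2 + 43*x**3/3 + 685*x**4/12 + 3428*x**5/15 + O(x**6)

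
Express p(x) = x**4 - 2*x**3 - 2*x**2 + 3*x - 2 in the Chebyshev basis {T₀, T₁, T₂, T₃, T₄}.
(-21/8)T₀ + (3/2)T₁ + (-1/2)T₂ + (-1/2)T₃ + (1/8)T₄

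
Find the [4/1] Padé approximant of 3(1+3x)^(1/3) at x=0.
(x**4 - 8*x**3/5 + 18*x**2/5 + 48*x/5 + 3)/(11*x/5 + 1)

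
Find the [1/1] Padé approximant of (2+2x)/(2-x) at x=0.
(x + 1)/(1 - x/2)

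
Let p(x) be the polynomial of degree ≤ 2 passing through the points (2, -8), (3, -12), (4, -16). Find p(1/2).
-2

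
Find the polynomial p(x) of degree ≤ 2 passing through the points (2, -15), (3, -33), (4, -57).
-3*x**2 - 3*x + 3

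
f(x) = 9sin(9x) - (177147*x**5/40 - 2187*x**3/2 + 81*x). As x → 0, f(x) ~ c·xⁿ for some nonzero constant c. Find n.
7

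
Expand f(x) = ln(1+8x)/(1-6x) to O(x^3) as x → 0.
8*x + 16*x**2 + O(x**3)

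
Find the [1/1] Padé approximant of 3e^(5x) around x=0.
(15*x/2 + 3)/(1 - 5*x/2)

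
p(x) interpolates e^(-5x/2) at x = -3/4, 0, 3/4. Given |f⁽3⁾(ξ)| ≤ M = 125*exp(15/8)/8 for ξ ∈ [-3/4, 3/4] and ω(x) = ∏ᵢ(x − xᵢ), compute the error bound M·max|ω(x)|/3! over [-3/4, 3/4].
125*sqrt(3)*exp(15/8)/512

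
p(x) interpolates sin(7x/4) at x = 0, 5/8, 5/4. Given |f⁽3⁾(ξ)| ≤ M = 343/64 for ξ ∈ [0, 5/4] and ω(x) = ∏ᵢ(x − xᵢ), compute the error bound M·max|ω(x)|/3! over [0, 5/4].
42875*sqrt(3)/884736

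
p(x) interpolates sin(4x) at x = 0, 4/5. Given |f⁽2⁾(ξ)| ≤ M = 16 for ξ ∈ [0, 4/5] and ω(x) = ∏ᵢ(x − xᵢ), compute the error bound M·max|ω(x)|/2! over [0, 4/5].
32/25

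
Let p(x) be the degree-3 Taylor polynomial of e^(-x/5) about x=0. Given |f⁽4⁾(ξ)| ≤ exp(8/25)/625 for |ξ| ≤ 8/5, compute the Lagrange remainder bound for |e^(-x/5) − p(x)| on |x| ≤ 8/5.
512*exp(8/25)/1171875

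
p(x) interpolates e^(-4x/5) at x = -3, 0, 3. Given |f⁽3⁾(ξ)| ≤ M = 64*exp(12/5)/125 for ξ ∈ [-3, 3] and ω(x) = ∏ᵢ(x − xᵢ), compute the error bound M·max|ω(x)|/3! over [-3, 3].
64*sqrt(3)*exp(12/5)/125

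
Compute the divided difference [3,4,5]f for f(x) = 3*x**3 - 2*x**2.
34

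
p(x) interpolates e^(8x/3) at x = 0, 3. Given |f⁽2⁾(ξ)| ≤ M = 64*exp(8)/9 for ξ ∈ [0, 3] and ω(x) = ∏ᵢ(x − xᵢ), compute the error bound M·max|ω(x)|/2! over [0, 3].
8*exp(8)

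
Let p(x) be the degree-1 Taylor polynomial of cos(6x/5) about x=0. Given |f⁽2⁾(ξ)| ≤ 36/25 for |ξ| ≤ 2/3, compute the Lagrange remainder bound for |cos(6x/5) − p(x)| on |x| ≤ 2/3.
8/25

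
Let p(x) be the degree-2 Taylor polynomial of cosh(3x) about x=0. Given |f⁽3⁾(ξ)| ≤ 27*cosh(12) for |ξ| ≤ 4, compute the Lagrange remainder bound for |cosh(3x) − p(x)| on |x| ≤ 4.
288*cosh(12)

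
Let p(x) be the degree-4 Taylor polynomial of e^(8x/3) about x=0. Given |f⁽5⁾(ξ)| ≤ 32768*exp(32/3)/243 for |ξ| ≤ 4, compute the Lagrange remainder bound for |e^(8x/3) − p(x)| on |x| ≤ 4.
4194304*exp(32/3)/3645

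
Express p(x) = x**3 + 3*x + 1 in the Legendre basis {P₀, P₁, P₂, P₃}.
P₀ + (18/5)P₁ + (2/5)P₃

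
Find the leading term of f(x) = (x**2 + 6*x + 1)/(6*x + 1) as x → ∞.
x/6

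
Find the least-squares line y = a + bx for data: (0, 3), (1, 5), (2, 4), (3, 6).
a = 33/10, b = 4/5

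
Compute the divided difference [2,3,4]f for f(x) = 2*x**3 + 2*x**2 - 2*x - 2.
20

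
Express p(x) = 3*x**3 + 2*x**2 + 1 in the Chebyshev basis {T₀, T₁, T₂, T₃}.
(2)T₀ + (9/4)T₁ + T₂ + (3/4)T₃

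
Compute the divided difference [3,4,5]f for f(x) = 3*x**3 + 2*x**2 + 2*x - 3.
38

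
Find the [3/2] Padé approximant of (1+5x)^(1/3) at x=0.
(175*x**3/81 + 35*x**2/3 + 7*x + 1)/(50*x**2/9 + 16*x/3 + 1)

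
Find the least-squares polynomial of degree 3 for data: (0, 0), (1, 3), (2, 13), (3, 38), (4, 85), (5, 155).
29/126 + (-323/756)x + (29/18)x² + (101/108)x³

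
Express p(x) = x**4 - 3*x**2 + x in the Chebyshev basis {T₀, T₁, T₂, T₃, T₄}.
(-9/8)T₀ + T₁ - T₂ + (1/8)T₄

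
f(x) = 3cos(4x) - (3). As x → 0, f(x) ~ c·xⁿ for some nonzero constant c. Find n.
2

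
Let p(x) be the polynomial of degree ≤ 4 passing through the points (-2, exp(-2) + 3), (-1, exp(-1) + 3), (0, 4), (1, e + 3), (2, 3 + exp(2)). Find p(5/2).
(-420*exp(3) - 180*e + 35 + 762*exp(2) + 315*exp(4))*exp(-2)/128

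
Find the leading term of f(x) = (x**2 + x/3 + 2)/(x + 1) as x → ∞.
x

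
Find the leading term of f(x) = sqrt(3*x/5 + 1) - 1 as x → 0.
3*x/10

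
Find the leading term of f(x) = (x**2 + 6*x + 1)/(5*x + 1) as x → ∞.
x/5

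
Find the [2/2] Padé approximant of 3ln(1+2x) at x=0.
6*x*(x + 1)/(2*x**2/3 + 2*x + 1)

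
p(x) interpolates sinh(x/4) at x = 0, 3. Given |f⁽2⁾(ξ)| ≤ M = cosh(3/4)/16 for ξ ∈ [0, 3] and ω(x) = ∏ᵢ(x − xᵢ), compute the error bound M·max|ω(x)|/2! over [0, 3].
9*cosh(3/4)/128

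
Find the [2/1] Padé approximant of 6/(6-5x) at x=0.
1/(1 - 5*x/6)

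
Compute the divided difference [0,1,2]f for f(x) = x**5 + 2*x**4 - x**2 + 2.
28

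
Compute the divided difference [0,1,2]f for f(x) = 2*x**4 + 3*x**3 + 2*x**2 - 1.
25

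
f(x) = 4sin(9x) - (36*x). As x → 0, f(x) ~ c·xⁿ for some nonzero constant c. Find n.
3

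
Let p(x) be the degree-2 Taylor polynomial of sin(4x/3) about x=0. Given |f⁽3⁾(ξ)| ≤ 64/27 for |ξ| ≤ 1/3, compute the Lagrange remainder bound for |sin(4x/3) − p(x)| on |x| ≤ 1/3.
32/2187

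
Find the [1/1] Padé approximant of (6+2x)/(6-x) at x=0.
(x/3 + 1)/(1 - x/6)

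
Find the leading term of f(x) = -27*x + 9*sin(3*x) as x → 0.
-81*x**3/2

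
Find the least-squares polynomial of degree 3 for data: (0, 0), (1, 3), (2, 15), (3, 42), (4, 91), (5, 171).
-13/126 + (1339/756)x + (53/126)x² + (131/108)x³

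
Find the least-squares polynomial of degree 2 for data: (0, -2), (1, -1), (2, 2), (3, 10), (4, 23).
-58/35 + (-153/70)x + (29/14)x²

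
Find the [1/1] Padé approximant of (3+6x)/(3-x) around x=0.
(2*x + 1)/(1 - x/3)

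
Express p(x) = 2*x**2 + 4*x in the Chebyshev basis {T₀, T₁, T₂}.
T₀ + (4)T₁ + T₂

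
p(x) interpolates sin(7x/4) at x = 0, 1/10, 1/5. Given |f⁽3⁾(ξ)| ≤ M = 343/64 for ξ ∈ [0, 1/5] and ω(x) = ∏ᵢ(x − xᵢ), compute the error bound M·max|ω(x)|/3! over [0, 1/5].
343*sqrt(3)/1728000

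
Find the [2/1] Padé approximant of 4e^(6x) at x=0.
(24*x**2 + 16*x + 4)/(1 - 2*x)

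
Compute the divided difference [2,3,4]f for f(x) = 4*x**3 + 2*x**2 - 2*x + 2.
38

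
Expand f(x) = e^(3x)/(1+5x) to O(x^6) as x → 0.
1 - 2*x + 29*x**2/2 - 68*x**3 + 2747*x**4/8 - 34297*x**5/20 + O(x**6)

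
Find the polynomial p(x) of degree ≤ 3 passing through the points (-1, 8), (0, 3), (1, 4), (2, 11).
3*x**2 - 2*x + 3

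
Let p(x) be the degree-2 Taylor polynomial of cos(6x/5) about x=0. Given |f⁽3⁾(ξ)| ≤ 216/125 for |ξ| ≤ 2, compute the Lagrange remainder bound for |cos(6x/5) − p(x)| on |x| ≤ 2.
288/125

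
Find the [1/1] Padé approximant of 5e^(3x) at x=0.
(15*x/2 + 5)/(1 - 3*x/2)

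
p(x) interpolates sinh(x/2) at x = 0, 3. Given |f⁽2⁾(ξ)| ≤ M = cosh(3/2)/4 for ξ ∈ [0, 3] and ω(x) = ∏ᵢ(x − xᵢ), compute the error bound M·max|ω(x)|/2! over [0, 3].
9*cosh(3/2)/32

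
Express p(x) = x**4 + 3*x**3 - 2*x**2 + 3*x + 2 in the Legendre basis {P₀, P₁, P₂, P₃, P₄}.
(23/15)P₀ + (24/5)P₁ + (-16/21)P₂ + (6/5)P₃ + (8/35)P₄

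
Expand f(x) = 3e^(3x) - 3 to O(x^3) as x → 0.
9*x + 27*x**2/2 + O(x**3)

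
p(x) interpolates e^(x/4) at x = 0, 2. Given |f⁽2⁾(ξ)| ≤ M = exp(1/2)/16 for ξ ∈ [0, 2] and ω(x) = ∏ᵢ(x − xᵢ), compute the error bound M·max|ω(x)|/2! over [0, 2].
exp(1/2)/32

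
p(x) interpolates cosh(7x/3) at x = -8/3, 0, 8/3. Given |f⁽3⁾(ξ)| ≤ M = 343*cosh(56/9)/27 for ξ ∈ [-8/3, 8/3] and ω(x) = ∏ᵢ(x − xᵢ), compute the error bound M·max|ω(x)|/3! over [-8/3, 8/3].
175616*sqrt(3)*cosh(56/9)/19683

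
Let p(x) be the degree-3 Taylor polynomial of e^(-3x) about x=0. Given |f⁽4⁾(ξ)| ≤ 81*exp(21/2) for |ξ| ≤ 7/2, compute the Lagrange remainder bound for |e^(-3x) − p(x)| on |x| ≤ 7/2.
64827*exp(21/2)/128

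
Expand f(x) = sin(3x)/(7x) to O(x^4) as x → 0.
3/7 - 9*x**2/14 + O(x**4)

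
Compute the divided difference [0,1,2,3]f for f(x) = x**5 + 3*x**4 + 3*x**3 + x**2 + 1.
46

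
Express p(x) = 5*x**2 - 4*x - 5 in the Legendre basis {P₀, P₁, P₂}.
(-10/3)P₀ + (-4)P₁ + (10/3)P₂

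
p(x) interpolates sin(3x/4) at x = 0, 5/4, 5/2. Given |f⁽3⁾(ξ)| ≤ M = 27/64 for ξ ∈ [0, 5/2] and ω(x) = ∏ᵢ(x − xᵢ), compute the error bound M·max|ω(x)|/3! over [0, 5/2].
125*sqrt(3)/4096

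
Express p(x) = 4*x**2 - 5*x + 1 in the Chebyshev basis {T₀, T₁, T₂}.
(3)T₀ + (-5)T₁ + (2)T₂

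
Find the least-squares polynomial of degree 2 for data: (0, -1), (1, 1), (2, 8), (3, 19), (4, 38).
-27/35 + (-44/35)x + (19/7)x²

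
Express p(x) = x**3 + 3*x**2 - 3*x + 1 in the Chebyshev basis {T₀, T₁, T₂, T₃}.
(5/2)T₀ + (-9/4)T₁ + (3/2)T₂ + (1/4)T₃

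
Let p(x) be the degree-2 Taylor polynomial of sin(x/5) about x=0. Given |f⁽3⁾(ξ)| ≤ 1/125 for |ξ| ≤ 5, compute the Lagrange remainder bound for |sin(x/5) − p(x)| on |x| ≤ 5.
1/6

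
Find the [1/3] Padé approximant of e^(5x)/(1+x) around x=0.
(5*x/8 + 1)/(-175*x**3/48 + 5*x**2 - 27*x/8 + 1)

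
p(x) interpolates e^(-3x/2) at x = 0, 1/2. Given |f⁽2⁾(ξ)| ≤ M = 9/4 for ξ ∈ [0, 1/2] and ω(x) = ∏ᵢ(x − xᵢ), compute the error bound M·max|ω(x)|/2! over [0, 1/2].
9/128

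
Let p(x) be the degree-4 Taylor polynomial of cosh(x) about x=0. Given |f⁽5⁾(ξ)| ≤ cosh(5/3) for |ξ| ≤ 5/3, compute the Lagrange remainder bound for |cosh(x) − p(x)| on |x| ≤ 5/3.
625*cosh(5/3)/5832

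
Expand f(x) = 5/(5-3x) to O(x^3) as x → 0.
1 + 3*x/5 + 9*x**2/25 + O(x**3)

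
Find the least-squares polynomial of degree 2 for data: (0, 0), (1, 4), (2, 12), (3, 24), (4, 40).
(2)x + (2)x²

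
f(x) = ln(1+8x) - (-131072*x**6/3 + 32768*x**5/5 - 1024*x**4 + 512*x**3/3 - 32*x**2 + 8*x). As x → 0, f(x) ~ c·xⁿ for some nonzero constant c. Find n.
7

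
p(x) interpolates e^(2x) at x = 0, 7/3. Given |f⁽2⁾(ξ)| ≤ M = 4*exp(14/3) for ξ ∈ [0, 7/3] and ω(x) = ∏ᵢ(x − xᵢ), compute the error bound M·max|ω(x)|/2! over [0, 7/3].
49*exp(14/3)/18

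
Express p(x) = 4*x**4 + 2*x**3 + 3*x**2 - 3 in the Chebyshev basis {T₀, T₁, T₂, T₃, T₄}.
(3/2)T₁ + (7/2)T₂ + (1/2)T₃ + (1/2)T₄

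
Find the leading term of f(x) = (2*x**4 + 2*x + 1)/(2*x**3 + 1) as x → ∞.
x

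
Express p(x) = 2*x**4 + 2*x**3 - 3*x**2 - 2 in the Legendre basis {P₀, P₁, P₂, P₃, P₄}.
(-13/5)P₀ + (6/5)P₁ + (-6/7)P₂ + (4/5)P₃ + (16/35)P₄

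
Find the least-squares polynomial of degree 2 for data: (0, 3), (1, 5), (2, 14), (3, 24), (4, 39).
93/35 + (97/70)x + (27/14)x²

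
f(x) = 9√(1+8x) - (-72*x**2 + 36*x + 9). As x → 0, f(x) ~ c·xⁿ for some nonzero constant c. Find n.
3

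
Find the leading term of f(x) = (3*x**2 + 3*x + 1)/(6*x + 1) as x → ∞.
x/2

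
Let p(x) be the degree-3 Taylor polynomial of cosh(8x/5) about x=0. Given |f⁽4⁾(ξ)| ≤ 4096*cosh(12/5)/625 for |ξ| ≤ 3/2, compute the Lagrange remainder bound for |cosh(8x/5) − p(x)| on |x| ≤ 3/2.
864*cosh(12/5)/625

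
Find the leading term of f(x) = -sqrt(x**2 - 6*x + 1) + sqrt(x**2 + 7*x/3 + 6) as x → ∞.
25/6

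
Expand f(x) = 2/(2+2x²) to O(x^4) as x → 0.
1 - x**2 + O(x**4)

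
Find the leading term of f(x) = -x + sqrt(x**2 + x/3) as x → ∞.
1/6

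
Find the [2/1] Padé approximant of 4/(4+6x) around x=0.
1/(3*x/2 + 1)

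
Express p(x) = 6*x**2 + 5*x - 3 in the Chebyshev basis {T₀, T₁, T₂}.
(5)T₁ + (3)T₂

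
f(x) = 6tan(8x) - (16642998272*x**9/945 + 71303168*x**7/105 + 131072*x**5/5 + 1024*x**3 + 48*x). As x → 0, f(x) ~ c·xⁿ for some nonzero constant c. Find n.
11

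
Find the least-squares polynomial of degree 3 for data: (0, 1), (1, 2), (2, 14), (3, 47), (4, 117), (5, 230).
68/63 + (-22/27)x + (-19/63)x² + (52/27)x³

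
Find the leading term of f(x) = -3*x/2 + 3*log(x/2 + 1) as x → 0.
-3*x**2/8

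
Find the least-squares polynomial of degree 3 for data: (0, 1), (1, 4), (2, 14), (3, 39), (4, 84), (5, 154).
47/42 + (85/252)x + (25/21)x² + (35/36)x³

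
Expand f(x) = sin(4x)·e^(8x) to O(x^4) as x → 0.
4*x + 32*x**2 + 352*x**3/3 + O(x**4)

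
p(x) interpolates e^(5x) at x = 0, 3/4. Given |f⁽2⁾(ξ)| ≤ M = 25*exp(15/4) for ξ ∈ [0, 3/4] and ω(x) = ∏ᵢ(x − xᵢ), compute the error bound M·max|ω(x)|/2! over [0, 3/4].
225*exp(15/4)/128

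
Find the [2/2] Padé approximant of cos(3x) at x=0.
(1 - 15*x**2/4)/(3*x**2/4 + 1)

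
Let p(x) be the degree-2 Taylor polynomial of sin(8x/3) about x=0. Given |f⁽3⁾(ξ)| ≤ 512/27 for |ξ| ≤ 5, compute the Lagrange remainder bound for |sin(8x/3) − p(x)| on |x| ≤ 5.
32000/81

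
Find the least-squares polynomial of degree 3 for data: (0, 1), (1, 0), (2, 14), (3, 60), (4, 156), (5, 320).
121/126 + (-1681/756)x + (-197/126)x² + (319/108)x³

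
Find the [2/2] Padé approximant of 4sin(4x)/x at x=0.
(16 - 448*x**2/15)/(4*x**2/5 + 1)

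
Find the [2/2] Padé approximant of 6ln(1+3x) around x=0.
9*x*(3*x + 2)/(3*x**2/2 + 3*x + 1)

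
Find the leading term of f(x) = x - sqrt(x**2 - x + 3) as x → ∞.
1/2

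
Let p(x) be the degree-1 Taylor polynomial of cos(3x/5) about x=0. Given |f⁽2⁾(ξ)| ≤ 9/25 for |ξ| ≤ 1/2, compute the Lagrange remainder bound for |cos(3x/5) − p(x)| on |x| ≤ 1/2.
9/200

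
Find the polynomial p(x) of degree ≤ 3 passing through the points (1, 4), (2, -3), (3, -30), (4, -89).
-2*x**3 + 2*x**2 + x + 3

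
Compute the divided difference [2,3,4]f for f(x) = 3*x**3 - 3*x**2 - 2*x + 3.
24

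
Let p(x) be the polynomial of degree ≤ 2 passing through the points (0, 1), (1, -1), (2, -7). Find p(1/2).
1/2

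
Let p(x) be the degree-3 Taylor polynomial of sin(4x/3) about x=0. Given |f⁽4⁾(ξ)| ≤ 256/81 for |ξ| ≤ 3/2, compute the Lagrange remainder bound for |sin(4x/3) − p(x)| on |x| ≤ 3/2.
2/3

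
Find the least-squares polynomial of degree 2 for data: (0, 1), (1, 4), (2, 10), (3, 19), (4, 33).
41/35 + (53/70)x + (25/14)x²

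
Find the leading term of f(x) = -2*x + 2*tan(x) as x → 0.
2*x**3/3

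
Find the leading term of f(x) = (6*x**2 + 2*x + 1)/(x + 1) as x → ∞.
6*x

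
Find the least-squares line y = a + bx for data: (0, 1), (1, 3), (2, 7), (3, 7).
a = 6/5, b = 11/5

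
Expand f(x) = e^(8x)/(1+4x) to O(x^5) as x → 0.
1 + 4*x + 16*x**2 + 64*x**3/3 + 256*x**4/3 + O(x**5)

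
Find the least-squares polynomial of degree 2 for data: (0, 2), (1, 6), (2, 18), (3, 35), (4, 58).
61/35 + (127/70)x + (43/14)x²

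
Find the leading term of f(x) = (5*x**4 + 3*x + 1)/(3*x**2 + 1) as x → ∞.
5*x**2/3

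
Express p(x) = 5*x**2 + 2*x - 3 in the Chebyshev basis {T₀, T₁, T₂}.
(-1/2)T₀ + (2)T₁ + (5/2)T₂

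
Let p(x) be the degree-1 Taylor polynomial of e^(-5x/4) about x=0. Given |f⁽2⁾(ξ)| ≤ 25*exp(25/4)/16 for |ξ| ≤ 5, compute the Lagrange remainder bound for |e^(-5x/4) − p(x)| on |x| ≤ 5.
625*exp(25/4)/32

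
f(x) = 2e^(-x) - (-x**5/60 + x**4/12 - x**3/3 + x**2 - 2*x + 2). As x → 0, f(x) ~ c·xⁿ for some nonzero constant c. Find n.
6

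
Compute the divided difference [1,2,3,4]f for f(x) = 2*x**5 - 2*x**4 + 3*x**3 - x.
113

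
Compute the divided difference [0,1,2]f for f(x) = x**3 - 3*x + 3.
3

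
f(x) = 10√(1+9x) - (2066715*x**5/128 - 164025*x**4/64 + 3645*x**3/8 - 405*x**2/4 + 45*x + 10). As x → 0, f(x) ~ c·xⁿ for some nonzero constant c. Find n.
6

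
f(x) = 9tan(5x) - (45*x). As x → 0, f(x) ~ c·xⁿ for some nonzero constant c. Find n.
3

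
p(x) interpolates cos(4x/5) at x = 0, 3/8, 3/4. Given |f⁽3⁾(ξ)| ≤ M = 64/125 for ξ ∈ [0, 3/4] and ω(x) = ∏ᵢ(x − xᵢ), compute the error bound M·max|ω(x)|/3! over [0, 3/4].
sqrt(3)/1000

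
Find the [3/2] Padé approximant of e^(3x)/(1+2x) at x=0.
(549*x**3/380 + 909*x**2/380 + 45*x/19 + 1)/(-561*x**2/380 + 26*x/19 + 1)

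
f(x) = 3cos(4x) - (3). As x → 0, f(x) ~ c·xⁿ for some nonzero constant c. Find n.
2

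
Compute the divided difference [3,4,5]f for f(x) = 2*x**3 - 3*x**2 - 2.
21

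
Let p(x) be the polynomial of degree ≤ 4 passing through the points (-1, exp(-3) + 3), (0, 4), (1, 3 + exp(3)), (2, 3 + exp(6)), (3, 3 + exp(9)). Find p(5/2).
(-5 + (-70*exp(3) + 412 + 140*exp(6) + 35*exp(9))*exp(3))*exp(-3)/128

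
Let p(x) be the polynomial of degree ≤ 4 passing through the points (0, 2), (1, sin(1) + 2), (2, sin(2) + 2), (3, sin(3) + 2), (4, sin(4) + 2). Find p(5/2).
-5*sin(1)/32 - 5*sin(4)/128 + 15*sin(3)/32 + 45*sin(2)/64 + 2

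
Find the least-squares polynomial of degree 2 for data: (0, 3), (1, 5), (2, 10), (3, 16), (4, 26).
106/35 + (59/70)x + (17/14)x²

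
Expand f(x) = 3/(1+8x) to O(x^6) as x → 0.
3 - 24*x + 192*x**2 - 1536*x**3 + 12288*x**4 - 98304*x**5 + O(x**6)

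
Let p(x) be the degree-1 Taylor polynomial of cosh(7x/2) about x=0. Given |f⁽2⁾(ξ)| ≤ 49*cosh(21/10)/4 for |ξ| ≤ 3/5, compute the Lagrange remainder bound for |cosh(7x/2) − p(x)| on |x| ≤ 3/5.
441*cosh(21/10)/200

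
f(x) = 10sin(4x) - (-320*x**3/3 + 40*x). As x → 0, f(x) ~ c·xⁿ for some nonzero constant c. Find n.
5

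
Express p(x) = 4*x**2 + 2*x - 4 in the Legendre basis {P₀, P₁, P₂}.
(-8/3)P₀ + (2)P₁ + (8/3)P₂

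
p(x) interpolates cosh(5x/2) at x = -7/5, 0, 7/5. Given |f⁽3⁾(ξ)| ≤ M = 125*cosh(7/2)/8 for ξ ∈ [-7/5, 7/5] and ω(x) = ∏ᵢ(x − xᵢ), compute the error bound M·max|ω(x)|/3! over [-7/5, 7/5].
343*sqrt(3)*cosh(7/2)/216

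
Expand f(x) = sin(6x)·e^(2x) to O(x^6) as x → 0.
6*x + 12*x**2 - 24*x**3 - 64*x**4 - 16*x**5/5 + O(x**6)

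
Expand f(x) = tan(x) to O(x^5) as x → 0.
x + x**3/3 + O(x**5)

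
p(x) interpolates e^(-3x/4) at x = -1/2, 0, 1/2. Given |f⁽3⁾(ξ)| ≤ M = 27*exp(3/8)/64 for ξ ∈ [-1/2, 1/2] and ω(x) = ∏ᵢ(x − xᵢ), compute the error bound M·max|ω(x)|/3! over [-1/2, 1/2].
sqrt(3)*exp(3/8)/512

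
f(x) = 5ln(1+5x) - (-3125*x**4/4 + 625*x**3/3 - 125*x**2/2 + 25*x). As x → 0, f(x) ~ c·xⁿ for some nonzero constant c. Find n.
5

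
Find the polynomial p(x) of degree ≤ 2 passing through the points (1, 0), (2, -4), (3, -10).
-x**2 - x + 2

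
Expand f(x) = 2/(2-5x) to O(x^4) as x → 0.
1 + 5*x/2 + 25*x**2/4 + 125*x**3/8 + O(x**4)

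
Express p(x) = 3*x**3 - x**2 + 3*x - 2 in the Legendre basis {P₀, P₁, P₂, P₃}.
(-7/3)P₀ + (24/5)P₁ + (-2/3)P₂ + (6/5)P₃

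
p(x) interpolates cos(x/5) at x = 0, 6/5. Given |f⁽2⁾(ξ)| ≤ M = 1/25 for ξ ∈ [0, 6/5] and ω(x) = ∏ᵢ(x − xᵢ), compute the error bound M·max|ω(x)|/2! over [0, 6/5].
9/1250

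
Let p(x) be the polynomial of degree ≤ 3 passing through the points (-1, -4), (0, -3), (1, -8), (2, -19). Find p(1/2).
-19/4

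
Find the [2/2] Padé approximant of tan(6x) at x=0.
6*x/(1 - 12*x**2)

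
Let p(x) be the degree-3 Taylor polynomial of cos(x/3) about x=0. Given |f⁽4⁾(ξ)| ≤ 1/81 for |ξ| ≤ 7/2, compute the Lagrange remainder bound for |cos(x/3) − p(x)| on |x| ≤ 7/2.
2401/31104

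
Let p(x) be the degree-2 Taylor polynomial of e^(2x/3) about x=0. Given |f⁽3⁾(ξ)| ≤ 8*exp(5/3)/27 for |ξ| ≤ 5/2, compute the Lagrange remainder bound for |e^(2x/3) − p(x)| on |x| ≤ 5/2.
125*exp(5/3)/162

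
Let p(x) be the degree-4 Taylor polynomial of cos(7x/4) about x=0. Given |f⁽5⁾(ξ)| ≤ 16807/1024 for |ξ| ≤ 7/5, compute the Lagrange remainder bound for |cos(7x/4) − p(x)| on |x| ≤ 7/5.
282475249/384000000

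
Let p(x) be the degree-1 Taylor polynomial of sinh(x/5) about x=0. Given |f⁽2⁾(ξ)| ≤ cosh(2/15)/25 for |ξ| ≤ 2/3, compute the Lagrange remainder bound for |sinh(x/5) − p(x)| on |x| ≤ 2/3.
2*cosh(2/15)/225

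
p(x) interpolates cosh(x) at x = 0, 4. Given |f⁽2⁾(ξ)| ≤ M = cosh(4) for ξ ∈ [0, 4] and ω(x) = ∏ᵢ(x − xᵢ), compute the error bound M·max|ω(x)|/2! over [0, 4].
2*cosh(4)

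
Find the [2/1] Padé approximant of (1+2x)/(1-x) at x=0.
(2*x + 1)/(1 - x)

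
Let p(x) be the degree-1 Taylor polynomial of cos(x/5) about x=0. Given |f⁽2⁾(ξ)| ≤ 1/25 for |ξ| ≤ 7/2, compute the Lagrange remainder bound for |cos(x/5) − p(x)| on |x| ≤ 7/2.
49/200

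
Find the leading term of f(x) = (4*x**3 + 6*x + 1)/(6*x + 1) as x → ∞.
2*x**2/3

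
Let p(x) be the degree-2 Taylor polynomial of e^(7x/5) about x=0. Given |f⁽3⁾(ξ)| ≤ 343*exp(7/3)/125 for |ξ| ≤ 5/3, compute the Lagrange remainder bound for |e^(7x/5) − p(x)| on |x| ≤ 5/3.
343*exp(7/3)/162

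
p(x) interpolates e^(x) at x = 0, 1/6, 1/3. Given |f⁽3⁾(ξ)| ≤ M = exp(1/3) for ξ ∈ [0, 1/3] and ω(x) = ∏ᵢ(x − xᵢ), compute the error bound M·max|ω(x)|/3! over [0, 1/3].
sqrt(3)*exp(1/3)/5832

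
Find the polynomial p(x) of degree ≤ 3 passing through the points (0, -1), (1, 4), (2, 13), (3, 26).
2*x**2 + 3*x - 1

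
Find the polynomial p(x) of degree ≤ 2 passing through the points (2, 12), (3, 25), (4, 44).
3*x**2 - 2*x + 4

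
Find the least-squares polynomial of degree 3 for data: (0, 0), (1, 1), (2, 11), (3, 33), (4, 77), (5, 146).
-1/18 + (-59/108)x + (31/36)x² + (55/54)x³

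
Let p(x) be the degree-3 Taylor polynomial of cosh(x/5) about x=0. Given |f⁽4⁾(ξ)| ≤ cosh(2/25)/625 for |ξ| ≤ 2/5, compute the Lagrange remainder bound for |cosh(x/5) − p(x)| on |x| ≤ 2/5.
2*cosh(2/25)/1171875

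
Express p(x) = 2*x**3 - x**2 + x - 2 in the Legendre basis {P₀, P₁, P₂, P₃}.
(-7/3)P₀ + (11/5)P₁ + (-2/3)P₂ + (4/5)P₃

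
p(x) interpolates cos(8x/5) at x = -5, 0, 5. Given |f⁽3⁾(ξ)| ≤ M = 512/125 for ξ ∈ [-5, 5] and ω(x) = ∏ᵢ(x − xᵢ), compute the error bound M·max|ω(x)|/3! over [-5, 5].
512*sqrt(3)/27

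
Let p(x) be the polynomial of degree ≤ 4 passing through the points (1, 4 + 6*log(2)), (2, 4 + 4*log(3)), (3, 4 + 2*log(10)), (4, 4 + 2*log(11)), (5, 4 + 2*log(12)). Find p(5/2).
4 + log(30*11**(11/16)*2**(17/64)*3**(59/64)*5**(13/32)/11)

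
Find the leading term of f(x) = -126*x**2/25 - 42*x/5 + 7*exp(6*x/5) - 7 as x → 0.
252*x**3/125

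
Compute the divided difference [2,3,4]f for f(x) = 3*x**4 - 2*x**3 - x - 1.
147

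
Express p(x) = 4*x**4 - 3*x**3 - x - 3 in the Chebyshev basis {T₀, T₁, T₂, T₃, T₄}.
(-3/2)T₀ + (-13/4)T₁ + (2)T₂ + (-3/4)T₃ + (1/2)T₄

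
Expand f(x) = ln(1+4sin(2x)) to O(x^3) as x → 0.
8*x - 32*x**2 + O(x**3)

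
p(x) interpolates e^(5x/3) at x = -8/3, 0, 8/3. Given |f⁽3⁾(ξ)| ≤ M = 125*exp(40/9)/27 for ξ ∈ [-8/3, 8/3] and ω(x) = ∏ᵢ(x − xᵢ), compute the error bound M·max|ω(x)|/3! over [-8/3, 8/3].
64000*sqrt(3)*exp(40/9)/19683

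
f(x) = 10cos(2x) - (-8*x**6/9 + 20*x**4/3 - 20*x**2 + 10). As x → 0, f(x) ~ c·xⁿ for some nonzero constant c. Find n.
8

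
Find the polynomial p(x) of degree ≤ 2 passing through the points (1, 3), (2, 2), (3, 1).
4 - x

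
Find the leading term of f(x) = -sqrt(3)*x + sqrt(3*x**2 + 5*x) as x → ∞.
5*sqrt(3)/6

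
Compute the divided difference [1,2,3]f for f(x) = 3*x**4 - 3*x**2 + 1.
72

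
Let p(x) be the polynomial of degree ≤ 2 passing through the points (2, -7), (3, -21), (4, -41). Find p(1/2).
11/4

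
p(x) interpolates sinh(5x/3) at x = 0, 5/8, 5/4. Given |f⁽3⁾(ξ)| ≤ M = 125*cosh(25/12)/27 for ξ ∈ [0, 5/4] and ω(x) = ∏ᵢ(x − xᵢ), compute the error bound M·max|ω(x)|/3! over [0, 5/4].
15625*sqrt(3)*cosh(25/12)/373248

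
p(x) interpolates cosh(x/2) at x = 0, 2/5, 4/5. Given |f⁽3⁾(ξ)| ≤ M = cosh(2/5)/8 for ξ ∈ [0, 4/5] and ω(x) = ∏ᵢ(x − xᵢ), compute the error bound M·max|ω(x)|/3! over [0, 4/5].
sqrt(3)*cosh(2/5)/3375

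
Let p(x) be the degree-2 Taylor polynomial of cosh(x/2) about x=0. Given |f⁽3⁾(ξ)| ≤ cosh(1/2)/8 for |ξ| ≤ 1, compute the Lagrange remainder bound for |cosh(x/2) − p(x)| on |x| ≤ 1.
cosh(1/2)/48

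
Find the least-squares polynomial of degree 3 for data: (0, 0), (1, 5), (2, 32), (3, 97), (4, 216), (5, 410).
-10/63 + (373/378)x + (431/252)x² + (313/108)x³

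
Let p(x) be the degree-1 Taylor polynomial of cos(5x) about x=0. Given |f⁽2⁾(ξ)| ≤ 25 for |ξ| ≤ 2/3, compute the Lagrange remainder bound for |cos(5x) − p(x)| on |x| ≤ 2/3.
50/9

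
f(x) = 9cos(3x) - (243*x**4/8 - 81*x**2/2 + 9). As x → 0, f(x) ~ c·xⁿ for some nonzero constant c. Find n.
6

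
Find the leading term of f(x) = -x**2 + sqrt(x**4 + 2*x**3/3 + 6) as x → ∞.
x/3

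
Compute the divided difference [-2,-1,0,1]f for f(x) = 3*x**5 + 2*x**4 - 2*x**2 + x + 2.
11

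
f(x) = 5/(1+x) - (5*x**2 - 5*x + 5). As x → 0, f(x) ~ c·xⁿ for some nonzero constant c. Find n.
3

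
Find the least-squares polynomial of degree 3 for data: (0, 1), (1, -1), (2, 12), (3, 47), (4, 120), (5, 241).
5/6 + (-923/252)x + (10/21)x² + (71/36)x³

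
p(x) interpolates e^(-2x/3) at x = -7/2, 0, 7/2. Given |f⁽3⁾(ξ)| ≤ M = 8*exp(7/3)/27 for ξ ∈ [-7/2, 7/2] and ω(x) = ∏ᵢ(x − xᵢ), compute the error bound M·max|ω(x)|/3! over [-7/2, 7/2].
343*sqrt(3)*exp(7/3)/729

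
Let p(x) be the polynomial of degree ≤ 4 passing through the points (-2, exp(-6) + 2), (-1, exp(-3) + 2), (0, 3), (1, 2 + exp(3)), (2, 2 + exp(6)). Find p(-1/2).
(-5 + 60*exp(3) + (-20*exp(3) + 346 + 3*exp(6))*exp(6))*exp(-6)/128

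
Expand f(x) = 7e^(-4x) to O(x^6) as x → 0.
7 - 28*x + 56*x**2 - 224*x**3/3 + 224*x**4/3 - 896*x**5/15 + O(x**6)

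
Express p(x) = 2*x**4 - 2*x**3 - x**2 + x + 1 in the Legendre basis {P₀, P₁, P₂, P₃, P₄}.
(16/15)P₀ + (-1/5)P₁ + (10/21)P₂ + (-4/5)P₃ + (16/35)P₄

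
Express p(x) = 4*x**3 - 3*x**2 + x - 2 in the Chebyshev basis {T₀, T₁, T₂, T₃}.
(-7/2)T₀ + (4)T₁ + (-3/2)T₂ + T₃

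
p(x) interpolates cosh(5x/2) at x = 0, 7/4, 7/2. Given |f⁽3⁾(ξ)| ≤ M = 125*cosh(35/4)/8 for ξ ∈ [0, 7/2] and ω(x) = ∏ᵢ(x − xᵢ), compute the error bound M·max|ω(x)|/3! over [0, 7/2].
42875*sqrt(3)*cosh(35/4)/13824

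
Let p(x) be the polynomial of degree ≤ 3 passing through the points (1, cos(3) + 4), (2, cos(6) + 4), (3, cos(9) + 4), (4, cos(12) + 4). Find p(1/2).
35*cos(3)/16 - 35*cos(6)/16 + 21*cos(9)/16 - 5*cos(12)/16 + 4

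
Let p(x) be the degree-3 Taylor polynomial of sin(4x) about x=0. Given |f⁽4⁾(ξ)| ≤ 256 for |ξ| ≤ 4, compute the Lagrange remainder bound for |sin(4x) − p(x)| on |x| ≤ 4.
8192/3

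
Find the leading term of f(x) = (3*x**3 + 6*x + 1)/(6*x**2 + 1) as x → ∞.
x/2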